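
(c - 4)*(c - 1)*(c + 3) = c^3 - 2*c^2 - 11*c + 12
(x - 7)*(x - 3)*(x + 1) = x^3 - 9*x^2 + 11*x + 21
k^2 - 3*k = k*(k - 3)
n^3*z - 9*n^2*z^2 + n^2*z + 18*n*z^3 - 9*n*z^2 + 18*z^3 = (n - 6*z)*(n - 3*z)*(n*z + z)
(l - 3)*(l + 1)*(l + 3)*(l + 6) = l^4 + 7*l^3 - 3*l^2 - 63*l - 54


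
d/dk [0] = 0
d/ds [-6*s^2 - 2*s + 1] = -12*s - 2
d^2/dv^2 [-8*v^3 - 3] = -48*v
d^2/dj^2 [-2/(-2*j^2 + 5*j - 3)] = 4*(-4*j^2 + 10*j + (4*j - 5)^2 - 6)/(2*j^2 - 5*j + 3)^3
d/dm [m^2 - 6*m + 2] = 2*m - 6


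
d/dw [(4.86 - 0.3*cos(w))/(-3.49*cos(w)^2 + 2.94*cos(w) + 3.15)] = (1.047*cos(w)^2 - 33.9228*cos(w) + 15.2334)*sin(w)/(12.1801*cos(w)^4 - 20.5212*cos(w)^3 - 13.3434*cos(w)^2 + 18.522*cos(w) + 9.9225)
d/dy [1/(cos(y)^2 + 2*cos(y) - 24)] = 2*(cos(y) + 1)*sin(y)/(cos(y)^2 + 2*cos(y) - 24)^2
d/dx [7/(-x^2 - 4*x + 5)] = 14*(x + 2)/(x^2 + 4*x - 5)^2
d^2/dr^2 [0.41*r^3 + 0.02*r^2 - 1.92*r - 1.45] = 2.46*r + 0.04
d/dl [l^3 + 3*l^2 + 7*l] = 3*l^2 + 6*l + 7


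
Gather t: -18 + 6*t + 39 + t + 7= 7*t + 28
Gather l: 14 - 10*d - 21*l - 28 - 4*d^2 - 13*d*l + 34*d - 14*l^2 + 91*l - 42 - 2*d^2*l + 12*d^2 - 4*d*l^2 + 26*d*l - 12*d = 8*d^2 + 12*d + l^2*(-4*d - 14) + l*(-2*d^2 + 13*d + 70) - 56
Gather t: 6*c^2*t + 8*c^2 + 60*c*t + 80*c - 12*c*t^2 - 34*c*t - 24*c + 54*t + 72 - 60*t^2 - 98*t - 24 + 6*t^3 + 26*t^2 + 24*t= 8*c^2 + 56*c + 6*t^3 + t^2*(-12*c - 34) + t*(6*c^2 + 26*c - 20) + 48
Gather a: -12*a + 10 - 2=8 - 12*a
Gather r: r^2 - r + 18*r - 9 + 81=r^2 + 17*r + 72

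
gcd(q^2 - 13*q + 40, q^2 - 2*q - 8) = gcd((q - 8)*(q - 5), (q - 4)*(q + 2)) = 1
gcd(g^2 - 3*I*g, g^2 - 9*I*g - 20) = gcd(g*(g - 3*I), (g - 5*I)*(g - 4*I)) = 1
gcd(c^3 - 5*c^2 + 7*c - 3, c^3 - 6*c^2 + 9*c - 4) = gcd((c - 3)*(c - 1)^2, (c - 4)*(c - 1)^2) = c^2 - 2*c + 1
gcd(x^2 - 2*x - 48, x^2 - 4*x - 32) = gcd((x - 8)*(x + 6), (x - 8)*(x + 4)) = x - 8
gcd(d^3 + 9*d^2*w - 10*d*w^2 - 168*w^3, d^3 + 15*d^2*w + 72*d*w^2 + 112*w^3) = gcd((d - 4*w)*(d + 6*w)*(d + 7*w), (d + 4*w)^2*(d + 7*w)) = d + 7*w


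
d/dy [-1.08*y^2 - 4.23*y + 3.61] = -2.16*y - 4.23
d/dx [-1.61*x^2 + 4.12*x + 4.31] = 4.12 - 3.22*x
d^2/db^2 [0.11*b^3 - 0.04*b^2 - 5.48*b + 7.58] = 0.66*b - 0.08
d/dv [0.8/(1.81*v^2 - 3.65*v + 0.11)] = (2.92 - 2.896*v)/(1.81*v^2 - 3.65*v + 0.11)^2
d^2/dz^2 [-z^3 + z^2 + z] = 2 - 6*z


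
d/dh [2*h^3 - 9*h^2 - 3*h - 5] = 6*h^2 - 18*h - 3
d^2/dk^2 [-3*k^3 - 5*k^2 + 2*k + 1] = -18*k - 10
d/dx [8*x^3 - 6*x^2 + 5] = 12*x*(2*x - 1)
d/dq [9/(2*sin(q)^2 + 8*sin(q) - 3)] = -36*(sin(q) + 2)*cos(q)/(-8*sin(q) + cos(2*q) + 2)^2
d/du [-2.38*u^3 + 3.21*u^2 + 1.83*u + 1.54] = -7.14*u^2 + 6.42*u + 1.83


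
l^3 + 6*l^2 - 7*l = l*(l - 1)*(l + 7)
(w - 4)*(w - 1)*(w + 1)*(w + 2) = w^4 - 2*w^3 - 9*w^2 + 2*w + 8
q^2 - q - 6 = (q - 3)*(q + 2)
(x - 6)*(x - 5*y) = x^2 - 5*x*y - 6*x + 30*y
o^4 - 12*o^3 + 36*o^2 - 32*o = o*(o - 8)*(o - 2)^2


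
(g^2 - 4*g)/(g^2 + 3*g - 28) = g/(g + 7)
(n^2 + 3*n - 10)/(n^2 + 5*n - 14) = (n + 5)/(n + 7)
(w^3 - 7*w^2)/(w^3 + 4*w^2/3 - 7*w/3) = 3*w*(w - 7)/(3*w^2 + 4*w - 7)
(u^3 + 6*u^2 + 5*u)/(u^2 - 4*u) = (u^2 + 6*u + 5)/(u - 4)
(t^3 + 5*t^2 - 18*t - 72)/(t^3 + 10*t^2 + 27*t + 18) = (t - 4)/(t + 1)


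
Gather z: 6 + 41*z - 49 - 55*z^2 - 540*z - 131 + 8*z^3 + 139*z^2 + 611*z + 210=8*z^3 + 84*z^2 + 112*z + 36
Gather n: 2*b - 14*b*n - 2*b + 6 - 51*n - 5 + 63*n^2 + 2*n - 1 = 63*n^2 + n*(-14*b - 49)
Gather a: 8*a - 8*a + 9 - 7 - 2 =0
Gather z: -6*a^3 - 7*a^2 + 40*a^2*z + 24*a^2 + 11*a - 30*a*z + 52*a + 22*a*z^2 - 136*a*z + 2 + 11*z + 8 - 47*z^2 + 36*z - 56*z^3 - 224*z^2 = -6*a^3 + 17*a^2 + 63*a - 56*z^3 + z^2*(22*a - 271) + z*(40*a^2 - 166*a + 47) + 10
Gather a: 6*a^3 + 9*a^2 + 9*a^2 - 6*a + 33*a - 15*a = 6*a^3 + 18*a^2 + 12*a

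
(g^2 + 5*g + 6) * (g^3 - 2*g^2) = g^5 + 3*g^4 - 4*g^3 - 12*g^2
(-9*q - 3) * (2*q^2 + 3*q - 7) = -18*q^3 - 33*q^2 + 54*q + 21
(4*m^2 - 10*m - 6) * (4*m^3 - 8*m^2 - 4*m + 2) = 16*m^5 - 72*m^4 + 40*m^3 + 96*m^2 + 4*m - 12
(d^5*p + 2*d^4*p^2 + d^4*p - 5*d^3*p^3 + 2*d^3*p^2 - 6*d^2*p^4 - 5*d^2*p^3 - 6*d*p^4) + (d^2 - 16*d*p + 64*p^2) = d^5*p + 2*d^4*p^2 + d^4*p - 5*d^3*p^3 + 2*d^3*p^2 - 6*d^2*p^4 - 5*d^2*p^3 + d^2 - 6*d*p^4 - 16*d*p + 64*p^2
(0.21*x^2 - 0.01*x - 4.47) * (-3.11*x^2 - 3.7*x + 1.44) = -0.6531*x^4 - 0.7459*x^3 + 14.2411*x^2 + 16.5246*x - 6.4368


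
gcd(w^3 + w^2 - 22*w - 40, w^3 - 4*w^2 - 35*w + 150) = w - 5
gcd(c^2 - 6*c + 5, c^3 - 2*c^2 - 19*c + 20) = c^2 - 6*c + 5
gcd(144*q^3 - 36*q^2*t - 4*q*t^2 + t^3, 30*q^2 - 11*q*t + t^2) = 6*q - t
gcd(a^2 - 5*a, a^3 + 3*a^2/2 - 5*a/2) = a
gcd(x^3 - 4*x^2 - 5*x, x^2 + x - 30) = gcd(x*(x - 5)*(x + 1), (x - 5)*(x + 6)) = x - 5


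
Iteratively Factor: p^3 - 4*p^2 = (p)*(p^2 - 4*p) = p^2*(p - 4)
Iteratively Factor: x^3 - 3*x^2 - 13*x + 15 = (x + 3)*(x^2 - 6*x + 5) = (x - 5)*(x + 3)*(x - 1)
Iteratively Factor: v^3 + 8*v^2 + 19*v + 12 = (v + 1)*(v^2 + 7*v + 12) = (v + 1)*(v + 4)*(v + 3)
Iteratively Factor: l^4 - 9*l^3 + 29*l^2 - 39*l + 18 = (l - 3)*(l^3 - 6*l^2 + 11*l - 6) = (l - 3)^2*(l^2 - 3*l + 2) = (l - 3)^2*(l - 2)*(l - 1)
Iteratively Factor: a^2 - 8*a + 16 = (a - 4)*(a - 4)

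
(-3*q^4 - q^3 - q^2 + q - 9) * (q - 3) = -3*q^5 + 8*q^4 + 2*q^3 + 4*q^2 - 12*q + 27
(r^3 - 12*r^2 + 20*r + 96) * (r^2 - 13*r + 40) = r^5 - 25*r^4 + 216*r^3 - 644*r^2 - 448*r + 3840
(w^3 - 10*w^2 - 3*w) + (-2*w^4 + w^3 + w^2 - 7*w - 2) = -2*w^4 + 2*w^3 - 9*w^2 - 10*w - 2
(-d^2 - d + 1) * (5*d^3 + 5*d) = -5*d^5 - 5*d^4 - 5*d^2 + 5*d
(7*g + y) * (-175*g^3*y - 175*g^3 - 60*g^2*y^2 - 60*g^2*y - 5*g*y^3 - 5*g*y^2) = -1225*g^4*y - 1225*g^4 - 595*g^3*y^2 - 595*g^3*y - 95*g^2*y^3 - 95*g^2*y^2 - 5*g*y^4 - 5*g*y^3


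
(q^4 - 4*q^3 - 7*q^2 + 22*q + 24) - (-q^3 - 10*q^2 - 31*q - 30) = q^4 - 3*q^3 + 3*q^2 + 53*q + 54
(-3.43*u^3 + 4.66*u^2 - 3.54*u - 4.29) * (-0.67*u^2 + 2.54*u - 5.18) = 2.2981*u^5 - 11.8344*u^4 + 31.9756*u^3 - 30.2561*u^2 + 7.4406*u + 22.2222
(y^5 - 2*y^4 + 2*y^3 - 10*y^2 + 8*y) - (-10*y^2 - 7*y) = y^5 - 2*y^4 + 2*y^3 + 15*y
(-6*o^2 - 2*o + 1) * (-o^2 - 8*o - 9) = 6*o^4 + 50*o^3 + 69*o^2 + 10*o - 9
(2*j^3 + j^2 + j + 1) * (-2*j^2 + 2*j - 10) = -4*j^5 + 2*j^4 - 20*j^3 - 10*j^2 - 8*j - 10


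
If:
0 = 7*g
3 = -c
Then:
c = -3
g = 0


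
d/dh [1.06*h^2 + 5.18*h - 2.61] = 2.12*h + 5.18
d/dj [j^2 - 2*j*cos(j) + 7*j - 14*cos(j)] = 2*j*sin(j) + 2*j + 14*sin(j) - 2*cos(j) + 7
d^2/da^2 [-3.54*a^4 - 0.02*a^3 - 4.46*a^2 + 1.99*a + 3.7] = -42.48*a^2 - 0.12*a - 8.92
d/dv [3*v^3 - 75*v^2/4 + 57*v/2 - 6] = 9*v^2 - 75*v/2 + 57/2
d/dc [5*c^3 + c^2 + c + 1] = 15*c^2 + 2*c + 1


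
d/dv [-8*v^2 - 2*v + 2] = -16*v - 2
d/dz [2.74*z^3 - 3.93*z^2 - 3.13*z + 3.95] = 8.22*z^2 - 7.86*z - 3.13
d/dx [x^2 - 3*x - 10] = 2*x - 3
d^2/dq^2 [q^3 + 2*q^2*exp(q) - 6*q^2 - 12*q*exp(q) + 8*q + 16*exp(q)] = 2*q^2*exp(q) - 4*q*exp(q) + 6*q - 4*exp(q) - 12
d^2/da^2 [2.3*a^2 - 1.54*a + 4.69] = 4.60000000000000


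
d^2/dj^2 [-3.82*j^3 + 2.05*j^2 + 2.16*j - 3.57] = 4.1 - 22.92*j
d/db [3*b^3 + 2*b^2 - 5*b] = 9*b^2 + 4*b - 5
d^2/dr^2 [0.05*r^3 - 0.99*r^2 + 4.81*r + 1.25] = 0.3*r - 1.98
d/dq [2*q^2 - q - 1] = 4*q - 1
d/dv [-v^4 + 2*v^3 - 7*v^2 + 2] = 2*v*(-2*v^2 + 3*v - 7)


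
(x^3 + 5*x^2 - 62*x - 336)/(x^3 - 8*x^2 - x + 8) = (x^2 + 13*x + 42)/(x^2 - 1)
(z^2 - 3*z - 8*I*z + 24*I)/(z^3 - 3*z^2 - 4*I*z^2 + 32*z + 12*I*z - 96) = 1/(z + 4*I)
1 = 1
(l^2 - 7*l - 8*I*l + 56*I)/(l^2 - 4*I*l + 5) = (l^2 - 7*l - 8*I*l + 56*I)/(l^2 - 4*I*l + 5)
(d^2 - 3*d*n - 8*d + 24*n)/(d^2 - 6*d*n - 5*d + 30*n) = (d^2 - 3*d*n - 8*d + 24*n)/(d^2 - 6*d*n - 5*d + 30*n)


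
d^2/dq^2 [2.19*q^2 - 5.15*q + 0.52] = 4.38000000000000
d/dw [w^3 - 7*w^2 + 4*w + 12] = 3*w^2 - 14*w + 4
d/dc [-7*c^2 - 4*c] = -14*c - 4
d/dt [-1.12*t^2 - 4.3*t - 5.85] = -2.24*t - 4.3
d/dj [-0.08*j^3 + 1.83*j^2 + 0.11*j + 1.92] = -0.24*j^2 + 3.66*j + 0.11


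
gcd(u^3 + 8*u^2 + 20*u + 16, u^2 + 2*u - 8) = u + 4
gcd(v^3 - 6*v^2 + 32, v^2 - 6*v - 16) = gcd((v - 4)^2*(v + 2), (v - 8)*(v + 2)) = v + 2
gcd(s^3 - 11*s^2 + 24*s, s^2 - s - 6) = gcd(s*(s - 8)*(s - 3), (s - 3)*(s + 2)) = s - 3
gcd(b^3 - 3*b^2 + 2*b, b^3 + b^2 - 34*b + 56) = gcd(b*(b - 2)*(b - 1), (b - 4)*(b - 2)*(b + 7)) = b - 2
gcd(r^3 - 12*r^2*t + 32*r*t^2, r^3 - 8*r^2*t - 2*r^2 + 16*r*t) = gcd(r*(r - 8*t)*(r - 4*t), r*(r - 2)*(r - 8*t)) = r^2 - 8*r*t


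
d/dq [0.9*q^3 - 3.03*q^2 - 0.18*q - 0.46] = 2.7*q^2 - 6.06*q - 0.18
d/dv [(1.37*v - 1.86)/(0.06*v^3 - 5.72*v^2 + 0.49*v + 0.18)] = (-0.1644*v^3 + 8.1712*v^2 - 21.2784*v + 1.158)/(0.0036*v^6 - 0.6864*v^5 + 32.7772*v^4 - 5.584*v^3 - 1.8191*v^2 + 0.1764*v + 0.0324)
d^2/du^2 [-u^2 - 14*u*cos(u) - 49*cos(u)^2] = 14*u*cos(u) - 196*sin(u)^2 + 28*sin(u) + 96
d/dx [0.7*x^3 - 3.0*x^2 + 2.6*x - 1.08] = 2.1*x^2 - 6.0*x + 2.6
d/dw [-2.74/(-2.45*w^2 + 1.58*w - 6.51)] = (4.3292 - 13.426*w)/(2.45*w^2 - 1.58*w + 6.51)^2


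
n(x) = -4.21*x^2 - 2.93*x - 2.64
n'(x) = -8.42*x - 2.93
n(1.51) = -16.66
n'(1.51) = -15.64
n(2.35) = -32.78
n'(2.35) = -22.72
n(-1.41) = -6.88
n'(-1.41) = 8.94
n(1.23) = -12.61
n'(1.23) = -13.29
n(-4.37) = -70.23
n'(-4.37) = 33.87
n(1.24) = -12.75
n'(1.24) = -13.37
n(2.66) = -40.22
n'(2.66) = -25.33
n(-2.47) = -21.09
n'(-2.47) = 17.87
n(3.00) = -49.32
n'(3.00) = -28.19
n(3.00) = -49.32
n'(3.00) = -28.19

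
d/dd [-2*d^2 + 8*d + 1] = 8 - 4*d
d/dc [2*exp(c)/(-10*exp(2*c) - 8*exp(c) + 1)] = (20*exp(2*c) + 2)*exp(c)/(100*exp(4*c) + 160*exp(3*c) + 44*exp(2*c) - 16*exp(c) + 1)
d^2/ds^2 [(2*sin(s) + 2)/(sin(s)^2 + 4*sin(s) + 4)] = 2*(-sin(s)^3 + 4*sin(s)^2 + 2*sin(s) - 2)/(sin(s) + 2)^4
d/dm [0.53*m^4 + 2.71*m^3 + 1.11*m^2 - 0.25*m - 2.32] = 2.12*m^3 + 8.13*m^2 + 2.22*m - 0.25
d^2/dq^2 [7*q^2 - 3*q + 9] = 14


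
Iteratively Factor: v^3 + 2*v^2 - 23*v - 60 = (v + 3)*(v^2 - v - 20) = (v + 3)*(v + 4)*(v - 5)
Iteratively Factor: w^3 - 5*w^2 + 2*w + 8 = (w - 4)*(w^2 - w - 2) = (w - 4)*(w - 2)*(w + 1)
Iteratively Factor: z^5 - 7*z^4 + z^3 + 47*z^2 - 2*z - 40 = (z + 1)*(z^4 - 8*z^3 + 9*z^2 + 38*z - 40) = (z - 4)*(z + 1)*(z^3 - 4*z^2 - 7*z + 10) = (z - 5)*(z - 4)*(z + 1)*(z^2 + z - 2) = (z - 5)*(z - 4)*(z + 1)*(z + 2)*(z - 1)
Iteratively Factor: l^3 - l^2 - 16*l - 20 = (l + 2)*(l^2 - 3*l - 10) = (l - 5)*(l + 2)*(l + 2)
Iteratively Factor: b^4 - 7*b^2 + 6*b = (b - 1)*(b^3 + b^2 - 6*b) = (b - 2)*(b - 1)*(b^2 + 3*b) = b*(b - 2)*(b - 1)*(b + 3)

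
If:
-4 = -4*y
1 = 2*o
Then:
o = 1/2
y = 1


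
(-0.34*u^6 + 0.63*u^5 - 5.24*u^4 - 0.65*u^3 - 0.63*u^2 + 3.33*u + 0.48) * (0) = 0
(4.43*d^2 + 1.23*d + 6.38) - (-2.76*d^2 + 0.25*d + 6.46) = 7.19*d^2 + 0.98*d - 0.0800000000000001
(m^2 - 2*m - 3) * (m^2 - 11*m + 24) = m^4 - 13*m^3 + 43*m^2 - 15*m - 72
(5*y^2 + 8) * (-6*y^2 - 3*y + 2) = -30*y^4 - 15*y^3 - 38*y^2 - 24*y + 16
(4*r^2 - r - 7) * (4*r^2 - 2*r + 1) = 16*r^4 - 12*r^3 - 22*r^2 + 13*r - 7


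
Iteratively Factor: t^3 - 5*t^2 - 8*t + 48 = (t - 4)*(t^2 - t - 12) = (t - 4)*(t + 3)*(t - 4)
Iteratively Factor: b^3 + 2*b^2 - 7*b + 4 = (b - 1)*(b^2 + 3*b - 4) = (b - 1)^2*(b + 4)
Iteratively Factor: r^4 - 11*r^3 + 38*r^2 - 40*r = (r)*(r^3 - 11*r^2 + 38*r - 40) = r*(r - 4)*(r^2 - 7*r + 10) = r*(r - 4)*(r - 2)*(r - 5)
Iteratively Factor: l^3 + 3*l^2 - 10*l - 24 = (l + 4)*(l^2 - l - 6) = (l + 2)*(l + 4)*(l - 3)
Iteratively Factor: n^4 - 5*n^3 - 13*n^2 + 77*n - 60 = (n - 1)*(n^3 - 4*n^2 - 17*n + 60) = (n - 1)*(n + 4)*(n^2 - 8*n + 15) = (n - 3)*(n - 1)*(n + 4)*(n - 5)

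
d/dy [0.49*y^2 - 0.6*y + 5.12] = 0.98*y - 0.6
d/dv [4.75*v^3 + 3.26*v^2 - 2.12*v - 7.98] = 14.25*v^2 + 6.52*v - 2.12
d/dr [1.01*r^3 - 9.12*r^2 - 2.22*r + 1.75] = 3.03*r^2 - 18.24*r - 2.22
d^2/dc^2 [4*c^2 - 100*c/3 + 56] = 8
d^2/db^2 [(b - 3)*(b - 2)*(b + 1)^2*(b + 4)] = 20*b^3 + 12*b^2 - 90*b - 10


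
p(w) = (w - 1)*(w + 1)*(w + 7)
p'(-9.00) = 116.00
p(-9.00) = -160.00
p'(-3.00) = -16.00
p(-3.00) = 32.00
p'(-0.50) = -7.25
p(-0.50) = -4.88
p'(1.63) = 29.79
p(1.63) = 14.30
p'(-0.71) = -9.43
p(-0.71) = -3.12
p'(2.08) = 41.10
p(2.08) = 30.20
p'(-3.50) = -13.25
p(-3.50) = 39.38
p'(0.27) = 3.00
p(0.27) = -6.74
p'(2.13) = 42.43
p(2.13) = 32.29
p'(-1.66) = -15.97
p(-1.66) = 9.37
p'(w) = (w - 1)*(w + 1) + (w - 1)*(w + 7) + (w + 1)*(w + 7)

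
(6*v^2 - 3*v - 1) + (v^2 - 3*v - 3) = 7*v^2 - 6*v - 4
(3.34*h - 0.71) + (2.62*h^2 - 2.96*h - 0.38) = 2.62*h^2 + 0.38*h - 1.09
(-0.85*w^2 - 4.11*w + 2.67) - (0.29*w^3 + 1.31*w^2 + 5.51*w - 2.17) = -0.29*w^3 - 2.16*w^2 - 9.62*w + 4.84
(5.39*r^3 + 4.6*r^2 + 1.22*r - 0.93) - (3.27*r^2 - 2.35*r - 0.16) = 5.39*r^3 + 1.33*r^2 + 3.57*r - 0.77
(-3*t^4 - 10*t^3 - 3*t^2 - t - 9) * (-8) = 24*t^4 + 80*t^3 + 24*t^2 + 8*t + 72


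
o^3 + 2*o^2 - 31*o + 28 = (o - 4)*(o - 1)*(o + 7)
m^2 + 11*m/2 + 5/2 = (m + 1/2)*(m + 5)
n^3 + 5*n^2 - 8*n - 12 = (n - 2)*(n + 1)*(n + 6)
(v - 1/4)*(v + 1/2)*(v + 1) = v^3 + 5*v^2/4 + v/8 - 1/8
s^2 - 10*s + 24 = (s - 6)*(s - 4)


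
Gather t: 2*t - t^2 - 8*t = -t^2 - 6*t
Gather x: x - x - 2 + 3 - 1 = 0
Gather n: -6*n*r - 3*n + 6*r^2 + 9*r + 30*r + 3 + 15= n*(-6*r - 3) + 6*r^2 + 39*r + 18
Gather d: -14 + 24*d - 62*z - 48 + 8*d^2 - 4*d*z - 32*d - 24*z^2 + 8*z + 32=8*d^2 + d*(-4*z - 8) - 24*z^2 - 54*z - 30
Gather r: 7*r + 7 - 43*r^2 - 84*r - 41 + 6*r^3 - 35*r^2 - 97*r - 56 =6*r^3 - 78*r^2 - 174*r - 90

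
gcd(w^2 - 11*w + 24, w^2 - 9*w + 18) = w - 3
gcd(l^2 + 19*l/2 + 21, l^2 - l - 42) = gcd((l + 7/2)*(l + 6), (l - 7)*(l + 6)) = l + 6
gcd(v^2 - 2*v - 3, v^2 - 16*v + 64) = 1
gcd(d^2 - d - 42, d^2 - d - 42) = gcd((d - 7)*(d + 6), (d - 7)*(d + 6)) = d^2 - d - 42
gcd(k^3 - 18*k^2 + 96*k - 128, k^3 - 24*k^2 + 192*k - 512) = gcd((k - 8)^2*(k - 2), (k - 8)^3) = k^2 - 16*k + 64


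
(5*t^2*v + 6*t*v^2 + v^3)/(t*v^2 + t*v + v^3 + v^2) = (5*t + v)/(v + 1)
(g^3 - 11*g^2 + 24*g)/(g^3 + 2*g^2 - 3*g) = (g^2 - 11*g + 24)/(g^2 + 2*g - 3)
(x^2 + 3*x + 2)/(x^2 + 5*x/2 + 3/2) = 2*(x + 2)/(2*x + 3)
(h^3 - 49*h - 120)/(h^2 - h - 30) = (h^2 - 5*h - 24)/(h - 6)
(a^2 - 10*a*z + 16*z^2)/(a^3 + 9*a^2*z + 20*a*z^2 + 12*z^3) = (a^2 - 10*a*z + 16*z^2)/(a^3 + 9*a^2*z + 20*a*z^2 + 12*z^3)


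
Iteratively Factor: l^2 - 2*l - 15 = (l + 3)*(l - 5)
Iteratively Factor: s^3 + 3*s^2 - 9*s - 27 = (s + 3)*(s^2 - 9) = (s - 3)*(s + 3)*(s + 3)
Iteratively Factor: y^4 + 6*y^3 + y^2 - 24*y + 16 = (y - 1)*(y^3 + 7*y^2 + 8*y - 16) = (y - 1)*(y + 4)*(y^2 + 3*y - 4) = (y - 1)*(y + 4)^2*(y - 1)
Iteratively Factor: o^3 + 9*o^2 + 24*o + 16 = (o + 4)*(o^2 + 5*o + 4) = (o + 4)^2*(o + 1)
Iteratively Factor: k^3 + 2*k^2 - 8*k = (k - 2)*(k^2 + 4*k) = k*(k - 2)*(k + 4)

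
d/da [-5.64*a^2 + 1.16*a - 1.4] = 1.16 - 11.28*a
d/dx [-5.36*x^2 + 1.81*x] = 1.81 - 10.72*x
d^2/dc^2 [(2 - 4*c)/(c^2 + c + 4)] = 4*(-(2*c - 1)*(2*c + 1)^2 + (6*c + 1)*(c^2 + c + 4))/(c^2 + c + 4)^3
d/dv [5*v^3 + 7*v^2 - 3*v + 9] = 15*v^2 + 14*v - 3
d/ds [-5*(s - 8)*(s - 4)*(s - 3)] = -15*s^2 + 150*s - 340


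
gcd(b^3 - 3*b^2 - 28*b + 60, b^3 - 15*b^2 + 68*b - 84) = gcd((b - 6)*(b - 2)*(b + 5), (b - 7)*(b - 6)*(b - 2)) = b^2 - 8*b + 12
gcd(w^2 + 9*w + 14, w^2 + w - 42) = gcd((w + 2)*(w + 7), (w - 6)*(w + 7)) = w + 7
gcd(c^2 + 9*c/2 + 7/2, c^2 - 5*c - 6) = c + 1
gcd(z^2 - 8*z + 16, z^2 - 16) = z - 4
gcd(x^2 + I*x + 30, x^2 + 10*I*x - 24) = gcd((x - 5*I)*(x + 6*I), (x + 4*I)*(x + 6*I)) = x + 6*I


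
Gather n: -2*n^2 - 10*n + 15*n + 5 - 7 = -2*n^2 + 5*n - 2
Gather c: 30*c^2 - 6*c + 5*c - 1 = 30*c^2 - c - 1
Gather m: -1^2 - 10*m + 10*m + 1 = 0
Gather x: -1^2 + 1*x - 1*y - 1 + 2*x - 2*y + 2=3*x - 3*y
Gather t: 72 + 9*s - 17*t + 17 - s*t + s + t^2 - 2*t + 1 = 10*s + t^2 + t*(-s - 19) + 90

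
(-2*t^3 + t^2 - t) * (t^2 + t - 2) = -2*t^5 - t^4 + 4*t^3 - 3*t^2 + 2*t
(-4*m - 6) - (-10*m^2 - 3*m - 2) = 10*m^2 - m - 4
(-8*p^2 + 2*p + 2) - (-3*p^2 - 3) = -5*p^2 + 2*p + 5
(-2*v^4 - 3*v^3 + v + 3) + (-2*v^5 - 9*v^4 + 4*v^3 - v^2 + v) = -2*v^5 - 11*v^4 + v^3 - v^2 + 2*v + 3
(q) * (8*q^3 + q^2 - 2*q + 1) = 8*q^4 + q^3 - 2*q^2 + q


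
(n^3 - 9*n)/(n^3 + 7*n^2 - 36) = n*(n - 3)/(n^2 + 4*n - 12)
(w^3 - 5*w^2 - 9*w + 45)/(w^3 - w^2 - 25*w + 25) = (w^2 - 9)/(w^2 + 4*w - 5)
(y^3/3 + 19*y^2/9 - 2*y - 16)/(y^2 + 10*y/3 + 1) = (3*y^2 + 10*y - 48)/(3*(3*y + 1))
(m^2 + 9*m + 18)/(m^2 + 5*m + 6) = (m + 6)/(m + 2)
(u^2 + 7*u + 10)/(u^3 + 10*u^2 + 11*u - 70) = (u + 2)/(u^2 + 5*u - 14)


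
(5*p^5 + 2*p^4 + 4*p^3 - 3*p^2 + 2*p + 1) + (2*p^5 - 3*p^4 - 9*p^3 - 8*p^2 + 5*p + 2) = 7*p^5 - p^4 - 5*p^3 - 11*p^2 + 7*p + 3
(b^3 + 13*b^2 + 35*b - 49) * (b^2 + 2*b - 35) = b^5 + 15*b^4 + 26*b^3 - 434*b^2 - 1323*b + 1715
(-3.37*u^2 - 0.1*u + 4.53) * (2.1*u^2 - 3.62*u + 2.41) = -7.077*u^4 + 11.9894*u^3 + 1.7533*u^2 - 16.6396*u + 10.9173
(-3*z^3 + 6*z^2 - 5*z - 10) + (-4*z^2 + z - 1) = -3*z^3 + 2*z^2 - 4*z - 11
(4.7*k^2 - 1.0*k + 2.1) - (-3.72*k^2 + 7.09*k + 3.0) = 8.42*k^2 - 8.09*k - 0.9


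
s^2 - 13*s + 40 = (s - 8)*(s - 5)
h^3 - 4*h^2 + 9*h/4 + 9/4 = (h - 3)*(h - 3/2)*(h + 1/2)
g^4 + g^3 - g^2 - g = g*(g - 1)*(g + 1)^2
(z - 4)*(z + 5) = z^2 + z - 20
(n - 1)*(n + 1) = n^2 - 1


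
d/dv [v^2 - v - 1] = 2*v - 1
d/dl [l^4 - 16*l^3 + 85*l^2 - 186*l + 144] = 4*l^3 - 48*l^2 + 170*l - 186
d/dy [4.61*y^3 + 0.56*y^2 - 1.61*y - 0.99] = 13.83*y^2 + 1.12*y - 1.61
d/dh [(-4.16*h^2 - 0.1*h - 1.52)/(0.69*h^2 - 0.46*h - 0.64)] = (1.9826*h^2 + 7.4224*h - 0.6352)/(0.4761*h^4 - 0.6348*h^3 - 0.6716*h^2 + 0.5888*h + 0.4096)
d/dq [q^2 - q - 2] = 2*q - 1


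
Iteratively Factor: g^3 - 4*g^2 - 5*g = (g - 5)*(g^2 + g) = (g - 5)*(g + 1)*(g)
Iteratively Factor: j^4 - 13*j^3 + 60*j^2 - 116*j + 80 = (j - 2)*(j^3 - 11*j^2 + 38*j - 40) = (j - 5)*(j - 2)*(j^2 - 6*j + 8) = (j - 5)*(j - 4)*(j - 2)*(j - 2)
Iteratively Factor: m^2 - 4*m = (m)*(m - 4)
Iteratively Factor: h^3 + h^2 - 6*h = (h - 2)*(h^2 + 3*h) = h*(h - 2)*(h + 3)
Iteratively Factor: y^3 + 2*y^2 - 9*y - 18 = (y + 2)*(y^2 - 9) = (y - 3)*(y + 2)*(y + 3)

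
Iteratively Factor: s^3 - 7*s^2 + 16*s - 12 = (s - 3)*(s^2 - 4*s + 4) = (s - 3)*(s - 2)*(s - 2)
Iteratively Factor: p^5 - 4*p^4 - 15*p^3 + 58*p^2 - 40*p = (p - 5)*(p^4 + p^3 - 10*p^2 + 8*p) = (p - 5)*(p - 2)*(p^3 + 3*p^2 - 4*p) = p*(p - 5)*(p - 2)*(p^2 + 3*p - 4) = p*(p - 5)*(p - 2)*(p - 1)*(p + 4)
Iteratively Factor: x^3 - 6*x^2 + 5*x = (x - 5)*(x^2 - x) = x*(x - 5)*(x - 1)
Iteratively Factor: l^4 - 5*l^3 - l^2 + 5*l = (l)*(l^3 - 5*l^2 - l + 5) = l*(l - 5)*(l^2 - 1) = l*(l - 5)*(l + 1)*(l - 1)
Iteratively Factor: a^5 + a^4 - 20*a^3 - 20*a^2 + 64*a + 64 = (a + 2)*(a^4 - a^3 - 18*a^2 + 16*a + 32) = (a + 2)*(a + 4)*(a^3 - 5*a^2 + 2*a + 8) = (a + 1)*(a + 2)*(a + 4)*(a^2 - 6*a + 8) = (a - 4)*(a + 1)*(a + 2)*(a + 4)*(a - 2)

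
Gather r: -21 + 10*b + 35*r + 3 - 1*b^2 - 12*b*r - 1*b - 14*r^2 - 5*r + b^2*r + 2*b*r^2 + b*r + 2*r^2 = -b^2 + 9*b + r^2*(2*b - 12) + r*(b^2 - 11*b + 30) - 18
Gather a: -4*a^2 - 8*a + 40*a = -4*a^2 + 32*a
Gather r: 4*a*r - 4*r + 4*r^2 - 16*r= 4*r^2 + r*(4*a - 20)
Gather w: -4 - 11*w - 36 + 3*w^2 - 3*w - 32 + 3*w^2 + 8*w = 6*w^2 - 6*w - 72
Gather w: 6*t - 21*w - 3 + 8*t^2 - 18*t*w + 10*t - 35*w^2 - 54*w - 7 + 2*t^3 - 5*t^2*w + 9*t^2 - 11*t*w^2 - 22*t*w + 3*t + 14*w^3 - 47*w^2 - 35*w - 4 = 2*t^3 + 17*t^2 + 19*t + 14*w^3 + w^2*(-11*t - 82) + w*(-5*t^2 - 40*t - 110) - 14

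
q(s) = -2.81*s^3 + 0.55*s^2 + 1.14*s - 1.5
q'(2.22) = -37.96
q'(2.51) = -49.21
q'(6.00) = -295.74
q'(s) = -8.43*s^2 + 1.1*s + 1.14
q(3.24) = -87.61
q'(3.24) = -83.79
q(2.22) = -27.00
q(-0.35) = -1.71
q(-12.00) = 4919.70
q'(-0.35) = -0.28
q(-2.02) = 21.60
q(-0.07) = -1.58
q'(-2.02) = -35.48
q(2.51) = -39.61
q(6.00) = -581.82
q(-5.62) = 508.25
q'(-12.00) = -1225.98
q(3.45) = -106.41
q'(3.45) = -95.40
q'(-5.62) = -271.30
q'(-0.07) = 1.02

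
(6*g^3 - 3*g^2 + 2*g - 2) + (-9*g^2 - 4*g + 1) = 6*g^3 - 12*g^2 - 2*g - 1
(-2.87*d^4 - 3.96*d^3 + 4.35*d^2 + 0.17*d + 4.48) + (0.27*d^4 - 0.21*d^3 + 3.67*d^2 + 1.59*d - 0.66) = -2.6*d^4 - 4.17*d^3 + 8.02*d^2 + 1.76*d + 3.82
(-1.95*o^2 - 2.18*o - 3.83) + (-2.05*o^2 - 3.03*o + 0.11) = -4.0*o^2 - 5.21*o - 3.72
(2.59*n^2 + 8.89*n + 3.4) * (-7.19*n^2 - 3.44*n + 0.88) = -18.6221*n^4 - 72.8287*n^3 - 52.7484*n^2 - 3.8728*n + 2.992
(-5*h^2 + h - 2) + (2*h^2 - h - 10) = -3*h^2 - 12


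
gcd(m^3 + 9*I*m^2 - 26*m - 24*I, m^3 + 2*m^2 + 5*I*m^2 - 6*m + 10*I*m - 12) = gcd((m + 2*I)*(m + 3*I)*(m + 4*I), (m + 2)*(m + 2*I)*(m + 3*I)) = m^2 + 5*I*m - 6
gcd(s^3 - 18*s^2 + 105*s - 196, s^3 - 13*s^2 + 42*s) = s - 7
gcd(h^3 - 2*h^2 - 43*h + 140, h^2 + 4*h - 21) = h + 7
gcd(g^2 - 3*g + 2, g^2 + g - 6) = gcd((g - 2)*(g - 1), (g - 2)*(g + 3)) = g - 2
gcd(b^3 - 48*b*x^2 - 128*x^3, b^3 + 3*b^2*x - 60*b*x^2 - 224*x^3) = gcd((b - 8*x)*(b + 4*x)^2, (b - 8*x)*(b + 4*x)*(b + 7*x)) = -b^2 + 4*b*x + 32*x^2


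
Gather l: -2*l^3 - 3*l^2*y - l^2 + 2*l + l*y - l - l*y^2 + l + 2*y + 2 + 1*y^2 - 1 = -2*l^3 + l^2*(-3*y - 1) + l*(-y^2 + y + 2) + y^2 + 2*y + 1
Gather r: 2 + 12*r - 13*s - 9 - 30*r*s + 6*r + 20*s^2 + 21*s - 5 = r*(18 - 30*s) + 20*s^2 + 8*s - 12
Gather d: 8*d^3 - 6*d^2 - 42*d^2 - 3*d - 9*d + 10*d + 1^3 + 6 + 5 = 8*d^3 - 48*d^2 - 2*d + 12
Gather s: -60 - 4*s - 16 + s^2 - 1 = s^2 - 4*s - 77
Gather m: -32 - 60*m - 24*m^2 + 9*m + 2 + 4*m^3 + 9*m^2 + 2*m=4*m^3 - 15*m^2 - 49*m - 30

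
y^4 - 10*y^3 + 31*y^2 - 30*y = y*(y - 5)*(y - 3)*(y - 2)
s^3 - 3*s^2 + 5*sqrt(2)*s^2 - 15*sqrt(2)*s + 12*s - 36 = (s - 3)*(s + 2*sqrt(2))*(s + 3*sqrt(2))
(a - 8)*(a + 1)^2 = a^3 - 6*a^2 - 15*a - 8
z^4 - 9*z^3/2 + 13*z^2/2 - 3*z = z*(z - 2)*(z - 3/2)*(z - 1)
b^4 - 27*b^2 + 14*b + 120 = (b - 4)*(b - 3)*(b + 2)*(b + 5)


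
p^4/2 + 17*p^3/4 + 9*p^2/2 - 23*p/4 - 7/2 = (p/2 + 1)*(p - 1)*(p + 1/2)*(p + 7)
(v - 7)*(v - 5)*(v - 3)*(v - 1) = v^4 - 16*v^3 + 86*v^2 - 176*v + 105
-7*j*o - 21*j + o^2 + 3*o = (-7*j + o)*(o + 3)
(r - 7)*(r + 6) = r^2 - r - 42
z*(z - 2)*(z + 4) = z^3 + 2*z^2 - 8*z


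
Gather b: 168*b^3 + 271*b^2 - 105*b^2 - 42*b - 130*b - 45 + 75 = 168*b^3 + 166*b^2 - 172*b + 30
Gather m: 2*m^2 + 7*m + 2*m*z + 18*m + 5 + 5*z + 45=2*m^2 + m*(2*z + 25) + 5*z + 50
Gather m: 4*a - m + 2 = 4*a - m + 2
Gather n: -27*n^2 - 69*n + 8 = -27*n^2 - 69*n + 8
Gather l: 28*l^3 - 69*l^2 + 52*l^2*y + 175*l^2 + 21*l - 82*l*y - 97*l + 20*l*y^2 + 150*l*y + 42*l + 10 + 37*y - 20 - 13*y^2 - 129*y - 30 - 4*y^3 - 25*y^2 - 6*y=28*l^3 + l^2*(52*y + 106) + l*(20*y^2 + 68*y - 34) - 4*y^3 - 38*y^2 - 98*y - 40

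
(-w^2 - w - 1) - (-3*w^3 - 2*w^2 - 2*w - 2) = 3*w^3 + w^2 + w + 1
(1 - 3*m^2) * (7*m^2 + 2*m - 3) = -21*m^4 - 6*m^3 + 16*m^2 + 2*m - 3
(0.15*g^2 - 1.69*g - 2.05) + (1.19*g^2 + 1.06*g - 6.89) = 1.34*g^2 - 0.63*g - 8.94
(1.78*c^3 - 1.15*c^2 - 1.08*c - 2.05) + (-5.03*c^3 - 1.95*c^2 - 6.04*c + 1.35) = -3.25*c^3 - 3.1*c^2 - 7.12*c - 0.7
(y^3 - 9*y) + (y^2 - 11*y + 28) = y^3 + y^2 - 20*y + 28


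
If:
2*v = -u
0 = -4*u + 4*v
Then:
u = 0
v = 0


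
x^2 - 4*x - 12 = (x - 6)*(x + 2)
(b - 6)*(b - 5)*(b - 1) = b^3 - 12*b^2 + 41*b - 30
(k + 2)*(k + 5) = k^2 + 7*k + 10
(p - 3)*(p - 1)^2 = p^3 - 5*p^2 + 7*p - 3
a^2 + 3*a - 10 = (a - 2)*(a + 5)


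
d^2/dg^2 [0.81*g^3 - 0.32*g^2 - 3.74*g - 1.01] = 4.86*g - 0.64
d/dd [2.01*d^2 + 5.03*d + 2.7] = 4.02*d + 5.03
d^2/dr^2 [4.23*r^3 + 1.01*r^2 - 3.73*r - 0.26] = 25.38*r + 2.02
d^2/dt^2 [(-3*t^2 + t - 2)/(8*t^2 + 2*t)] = 2*(14*t^3 - 48*t^2 - 12*t - 1)/(t^3*(64*t^3 + 48*t^2 + 12*t + 1))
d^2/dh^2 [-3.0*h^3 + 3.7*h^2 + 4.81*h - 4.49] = 7.4 - 18.0*h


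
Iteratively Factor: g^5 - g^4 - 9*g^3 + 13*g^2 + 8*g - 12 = (g + 3)*(g^4 - 4*g^3 + 3*g^2 + 4*g - 4) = (g + 1)*(g + 3)*(g^3 - 5*g^2 + 8*g - 4) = (g - 2)*(g + 1)*(g + 3)*(g^2 - 3*g + 2) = (g - 2)*(g - 1)*(g + 1)*(g + 3)*(g - 2)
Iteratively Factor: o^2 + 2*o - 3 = (o - 1)*(o + 3)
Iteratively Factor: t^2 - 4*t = (t - 4)*(t)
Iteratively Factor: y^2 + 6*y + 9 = (y + 3)*(y + 3)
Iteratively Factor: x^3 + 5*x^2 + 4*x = (x + 4)*(x^2 + x) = x*(x + 4)*(x + 1)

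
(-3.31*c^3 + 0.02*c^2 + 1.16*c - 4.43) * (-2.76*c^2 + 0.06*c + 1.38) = 9.1356*c^5 - 0.2538*c^4 - 7.7682*c^3 + 12.324*c^2 + 1.335*c - 6.1134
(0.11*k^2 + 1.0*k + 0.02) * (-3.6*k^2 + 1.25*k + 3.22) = -0.396*k^4 - 3.4625*k^3 + 1.5322*k^2 + 3.245*k + 0.0644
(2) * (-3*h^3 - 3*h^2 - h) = -6*h^3 - 6*h^2 - 2*h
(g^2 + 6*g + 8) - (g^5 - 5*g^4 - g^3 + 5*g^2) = -g^5 + 5*g^4 + g^3 - 4*g^2 + 6*g + 8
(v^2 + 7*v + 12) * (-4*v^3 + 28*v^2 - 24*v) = -4*v^5 + 124*v^3 + 168*v^2 - 288*v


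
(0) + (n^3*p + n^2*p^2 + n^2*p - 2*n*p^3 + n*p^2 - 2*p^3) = n^3*p + n^2*p^2 + n^2*p - 2*n*p^3 + n*p^2 - 2*p^3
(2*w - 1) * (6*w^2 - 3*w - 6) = 12*w^3 - 12*w^2 - 9*w + 6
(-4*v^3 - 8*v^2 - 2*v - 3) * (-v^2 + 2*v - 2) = 4*v^5 - 6*v^3 + 15*v^2 - 2*v + 6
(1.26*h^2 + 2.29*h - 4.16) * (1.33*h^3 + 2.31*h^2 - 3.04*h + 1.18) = 1.6758*h^5 + 5.9563*h^4 - 4.0733*h^3 - 15.0844*h^2 + 15.3486*h - 4.9088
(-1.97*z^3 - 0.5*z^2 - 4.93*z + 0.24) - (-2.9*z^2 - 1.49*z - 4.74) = -1.97*z^3 + 2.4*z^2 - 3.44*z + 4.98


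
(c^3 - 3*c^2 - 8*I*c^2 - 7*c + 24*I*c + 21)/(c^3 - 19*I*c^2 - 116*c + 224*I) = (c^2 - c*(3 + I) + 3*I)/(c^2 - 12*I*c - 32)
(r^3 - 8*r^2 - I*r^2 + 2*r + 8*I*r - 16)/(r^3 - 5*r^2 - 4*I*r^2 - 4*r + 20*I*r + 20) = (r^2 + r*(-8 + I) - 8*I)/(r^2 - r*(5 + 2*I) + 10*I)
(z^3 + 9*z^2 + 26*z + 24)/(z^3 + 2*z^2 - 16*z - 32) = (z + 3)/(z - 4)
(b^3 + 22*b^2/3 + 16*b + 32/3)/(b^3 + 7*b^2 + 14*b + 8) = (b + 4/3)/(b + 1)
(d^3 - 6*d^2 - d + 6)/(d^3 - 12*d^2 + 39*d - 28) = (d^2 - 5*d - 6)/(d^2 - 11*d + 28)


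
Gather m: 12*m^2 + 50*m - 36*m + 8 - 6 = 12*m^2 + 14*m + 2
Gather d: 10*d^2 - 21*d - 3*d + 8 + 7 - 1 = 10*d^2 - 24*d + 14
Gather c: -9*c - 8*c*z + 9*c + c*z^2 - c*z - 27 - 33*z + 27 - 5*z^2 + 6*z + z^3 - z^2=c*(z^2 - 9*z) + z^3 - 6*z^2 - 27*z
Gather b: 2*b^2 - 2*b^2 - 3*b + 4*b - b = 0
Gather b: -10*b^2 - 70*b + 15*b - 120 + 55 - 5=-10*b^2 - 55*b - 70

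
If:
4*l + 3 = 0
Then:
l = -3/4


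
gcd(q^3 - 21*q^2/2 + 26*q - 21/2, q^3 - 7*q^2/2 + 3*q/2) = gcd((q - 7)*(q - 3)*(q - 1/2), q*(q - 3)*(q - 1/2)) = q^2 - 7*q/2 + 3/2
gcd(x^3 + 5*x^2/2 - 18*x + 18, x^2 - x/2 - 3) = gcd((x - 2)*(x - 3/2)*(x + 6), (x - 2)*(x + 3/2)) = x - 2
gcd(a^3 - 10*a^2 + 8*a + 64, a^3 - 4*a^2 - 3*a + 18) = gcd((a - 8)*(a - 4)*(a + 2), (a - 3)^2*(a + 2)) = a + 2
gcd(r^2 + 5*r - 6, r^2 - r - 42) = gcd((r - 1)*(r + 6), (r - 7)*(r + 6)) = r + 6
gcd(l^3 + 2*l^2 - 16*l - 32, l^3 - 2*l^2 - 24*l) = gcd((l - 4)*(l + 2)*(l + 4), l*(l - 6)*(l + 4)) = l + 4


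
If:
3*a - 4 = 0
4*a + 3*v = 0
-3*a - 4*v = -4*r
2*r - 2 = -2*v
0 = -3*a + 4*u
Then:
No Solution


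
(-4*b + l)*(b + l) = -4*b^2 - 3*b*l + l^2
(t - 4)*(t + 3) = t^2 - t - 12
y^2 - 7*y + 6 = (y - 6)*(y - 1)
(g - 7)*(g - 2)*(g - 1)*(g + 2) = g^4 - 8*g^3 + 3*g^2 + 32*g - 28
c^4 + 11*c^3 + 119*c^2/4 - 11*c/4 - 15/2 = (c - 1/2)*(c + 1/2)*(c + 5)*(c + 6)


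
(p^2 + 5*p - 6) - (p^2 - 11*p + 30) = 16*p - 36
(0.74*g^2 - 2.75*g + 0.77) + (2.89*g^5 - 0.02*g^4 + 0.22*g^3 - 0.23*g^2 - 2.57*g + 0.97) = 2.89*g^5 - 0.02*g^4 + 0.22*g^3 + 0.51*g^2 - 5.32*g + 1.74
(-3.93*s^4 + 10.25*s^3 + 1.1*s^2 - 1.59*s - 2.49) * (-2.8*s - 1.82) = 11.004*s^5 - 21.5474*s^4 - 21.735*s^3 + 2.45*s^2 + 9.8658*s + 4.5318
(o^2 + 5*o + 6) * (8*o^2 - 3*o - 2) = 8*o^4 + 37*o^3 + 31*o^2 - 28*o - 12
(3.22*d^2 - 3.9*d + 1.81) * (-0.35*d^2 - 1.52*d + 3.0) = -1.127*d^4 - 3.5294*d^3 + 14.9545*d^2 - 14.4512*d + 5.43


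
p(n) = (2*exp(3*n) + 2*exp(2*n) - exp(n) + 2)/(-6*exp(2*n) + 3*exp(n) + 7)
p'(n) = (12*exp(2*n) - 3*exp(n))*(2*exp(3*n) + 2*exp(2*n) - exp(n) + 2)/(-6*exp(2*n) + 3*exp(n) + 7)^2 + (6*exp(3*n) + 4*exp(2*n) - exp(n))/(-6*exp(2*n) + 3*exp(n) + 7) = (-12*exp(4*n) + 12*exp(3*n) + 42*exp(2*n) + 52*exp(n) - 13)*exp(n)/(36*exp(4*n) - 36*exp(3*n) - 75*exp(2*n) + 42*exp(n) + 49)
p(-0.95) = 0.28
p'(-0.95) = 0.10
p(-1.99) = 0.26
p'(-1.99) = -0.01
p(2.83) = -6.18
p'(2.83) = -5.61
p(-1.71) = 0.26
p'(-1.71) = -0.01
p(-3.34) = 0.28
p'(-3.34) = -0.01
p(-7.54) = 0.29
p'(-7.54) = -0.00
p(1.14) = -1.88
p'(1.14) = -0.38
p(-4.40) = 0.28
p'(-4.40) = -0.00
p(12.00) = -54252.10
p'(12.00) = -54251.60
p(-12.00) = 0.29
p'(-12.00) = 0.00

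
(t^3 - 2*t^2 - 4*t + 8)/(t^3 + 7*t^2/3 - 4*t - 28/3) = 3*(t - 2)/(3*t + 7)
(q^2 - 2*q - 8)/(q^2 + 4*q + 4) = (q - 4)/(q + 2)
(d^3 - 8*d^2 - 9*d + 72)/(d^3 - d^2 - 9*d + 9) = (d - 8)/(d - 1)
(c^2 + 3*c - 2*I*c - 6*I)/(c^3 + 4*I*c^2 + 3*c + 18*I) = (c + 3)/(c^2 + 6*I*c - 9)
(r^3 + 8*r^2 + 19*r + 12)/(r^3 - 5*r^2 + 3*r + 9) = (r^2 + 7*r + 12)/(r^2 - 6*r + 9)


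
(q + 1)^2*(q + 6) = q^3 + 8*q^2 + 13*q + 6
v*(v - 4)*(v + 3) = v^3 - v^2 - 12*v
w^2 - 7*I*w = w*(w - 7*I)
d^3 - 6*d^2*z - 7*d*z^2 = d*(d - 7*z)*(d + z)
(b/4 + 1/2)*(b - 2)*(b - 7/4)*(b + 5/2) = b^4/4 + 3*b^3/16 - 67*b^2/32 - 3*b/4 + 35/8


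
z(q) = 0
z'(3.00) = 0.00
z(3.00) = 0.00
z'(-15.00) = 0.00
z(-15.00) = 0.00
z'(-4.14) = 0.00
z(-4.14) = 0.00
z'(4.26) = 0.00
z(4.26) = 0.00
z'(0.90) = 0.00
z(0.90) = 0.00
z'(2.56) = 0.00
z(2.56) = 0.00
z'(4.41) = 0.00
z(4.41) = 0.00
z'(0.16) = 0.00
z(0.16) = 0.00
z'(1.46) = 0.00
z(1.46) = 0.00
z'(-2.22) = 0.00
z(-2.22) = 0.00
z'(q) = 0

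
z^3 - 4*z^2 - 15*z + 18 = (z - 6)*(z - 1)*(z + 3)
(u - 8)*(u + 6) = u^2 - 2*u - 48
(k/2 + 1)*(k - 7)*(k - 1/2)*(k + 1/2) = k^4/2 - 5*k^3/2 - 57*k^2/8 + 5*k/8 + 7/4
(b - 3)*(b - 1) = b^2 - 4*b + 3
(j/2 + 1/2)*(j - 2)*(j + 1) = j^3/2 - 3*j/2 - 1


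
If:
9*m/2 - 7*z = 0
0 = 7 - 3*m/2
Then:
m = 14/3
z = 3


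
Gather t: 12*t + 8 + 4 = 12*t + 12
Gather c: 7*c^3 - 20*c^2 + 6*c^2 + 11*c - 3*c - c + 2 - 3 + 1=7*c^3 - 14*c^2 + 7*c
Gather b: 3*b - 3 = 3*b - 3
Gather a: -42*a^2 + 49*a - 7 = -42*a^2 + 49*a - 7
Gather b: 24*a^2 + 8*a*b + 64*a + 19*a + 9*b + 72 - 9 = 24*a^2 + 83*a + b*(8*a + 9) + 63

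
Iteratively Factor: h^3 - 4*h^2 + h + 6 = (h + 1)*(h^2 - 5*h + 6) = (h - 2)*(h + 1)*(h - 3)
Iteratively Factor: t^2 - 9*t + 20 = (t - 4)*(t - 5)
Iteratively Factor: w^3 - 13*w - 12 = (w - 4)*(w^2 + 4*w + 3) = (w - 4)*(w + 1)*(w + 3)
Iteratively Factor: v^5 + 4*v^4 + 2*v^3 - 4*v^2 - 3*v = (v)*(v^4 + 4*v^3 + 2*v^2 - 4*v - 3) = v*(v + 1)*(v^3 + 3*v^2 - v - 3) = v*(v - 1)*(v + 1)*(v^2 + 4*v + 3) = v*(v - 1)*(v + 1)^2*(v + 3)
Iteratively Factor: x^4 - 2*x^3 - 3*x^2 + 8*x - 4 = (x - 2)*(x^3 - 3*x + 2) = (x - 2)*(x - 1)*(x^2 + x - 2) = (x - 2)*(x - 1)*(x + 2)*(x - 1)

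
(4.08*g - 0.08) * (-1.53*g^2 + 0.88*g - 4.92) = -6.2424*g^3 + 3.7128*g^2 - 20.144*g + 0.3936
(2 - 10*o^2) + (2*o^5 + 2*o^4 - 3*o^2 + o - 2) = 2*o^5 + 2*o^4 - 13*o^2 + o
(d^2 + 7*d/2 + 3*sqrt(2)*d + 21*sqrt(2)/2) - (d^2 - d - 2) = 3*sqrt(2)*d + 9*d/2 + 2 + 21*sqrt(2)/2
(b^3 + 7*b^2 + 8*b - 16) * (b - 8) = b^4 - b^3 - 48*b^2 - 80*b + 128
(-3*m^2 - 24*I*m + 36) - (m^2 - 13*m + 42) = -4*m^2 + 13*m - 24*I*m - 6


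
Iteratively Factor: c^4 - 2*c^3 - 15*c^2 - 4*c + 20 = (c + 2)*(c^3 - 4*c^2 - 7*c + 10) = (c - 1)*(c + 2)*(c^2 - 3*c - 10) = (c - 5)*(c - 1)*(c + 2)*(c + 2)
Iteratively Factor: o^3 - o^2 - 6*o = (o)*(o^2 - o - 6) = o*(o - 3)*(o + 2)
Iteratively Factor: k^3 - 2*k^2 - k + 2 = (k - 2)*(k^2 - 1) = (k - 2)*(k + 1)*(k - 1)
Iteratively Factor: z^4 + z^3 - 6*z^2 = (z)*(z^3 + z^2 - 6*z) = z*(z + 3)*(z^2 - 2*z) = z^2*(z + 3)*(z - 2)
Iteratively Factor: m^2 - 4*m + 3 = (m - 1)*(m - 3)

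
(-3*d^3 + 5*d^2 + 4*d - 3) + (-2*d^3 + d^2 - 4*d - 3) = -5*d^3 + 6*d^2 - 6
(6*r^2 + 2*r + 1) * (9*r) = 54*r^3 + 18*r^2 + 9*r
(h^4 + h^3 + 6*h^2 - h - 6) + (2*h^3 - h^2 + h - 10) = h^4 + 3*h^3 + 5*h^2 - 16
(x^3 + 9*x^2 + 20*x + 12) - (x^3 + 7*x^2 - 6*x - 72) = 2*x^2 + 26*x + 84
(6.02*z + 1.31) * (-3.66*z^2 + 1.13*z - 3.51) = -22.0332*z^3 + 2.008*z^2 - 19.6499*z - 4.5981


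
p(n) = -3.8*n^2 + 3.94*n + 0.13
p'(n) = 3.94 - 7.6*n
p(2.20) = -9.59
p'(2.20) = -12.78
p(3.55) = -33.77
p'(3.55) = -23.04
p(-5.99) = -159.81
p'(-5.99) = 49.46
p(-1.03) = -7.96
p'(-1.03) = 11.77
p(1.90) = -6.10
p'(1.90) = -10.50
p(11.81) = -483.35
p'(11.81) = -85.82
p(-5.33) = -128.82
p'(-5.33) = 44.45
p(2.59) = -15.16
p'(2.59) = -15.74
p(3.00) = -22.25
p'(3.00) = -18.86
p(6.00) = -113.03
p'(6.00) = -41.66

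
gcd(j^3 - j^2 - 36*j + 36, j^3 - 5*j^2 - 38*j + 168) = j + 6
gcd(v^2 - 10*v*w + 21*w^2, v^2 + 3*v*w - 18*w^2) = v - 3*w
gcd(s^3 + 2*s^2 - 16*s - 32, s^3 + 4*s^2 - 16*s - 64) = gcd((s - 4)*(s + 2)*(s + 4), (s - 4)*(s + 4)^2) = s^2 - 16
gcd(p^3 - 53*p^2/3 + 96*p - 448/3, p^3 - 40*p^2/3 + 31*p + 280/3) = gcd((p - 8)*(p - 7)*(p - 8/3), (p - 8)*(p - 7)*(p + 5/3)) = p^2 - 15*p + 56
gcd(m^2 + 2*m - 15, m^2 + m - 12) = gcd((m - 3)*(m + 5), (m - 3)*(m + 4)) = m - 3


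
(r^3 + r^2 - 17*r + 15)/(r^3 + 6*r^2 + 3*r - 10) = (r - 3)/(r + 2)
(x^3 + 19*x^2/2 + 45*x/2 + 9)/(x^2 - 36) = (2*x^2 + 7*x + 3)/(2*(x - 6))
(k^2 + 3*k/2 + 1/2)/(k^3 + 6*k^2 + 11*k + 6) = (k + 1/2)/(k^2 + 5*k + 6)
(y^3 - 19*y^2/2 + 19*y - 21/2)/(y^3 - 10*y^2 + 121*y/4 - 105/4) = 2*(y^2 - 8*y + 7)/(2*y^2 - 17*y + 35)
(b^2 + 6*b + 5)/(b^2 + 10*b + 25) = (b + 1)/(b + 5)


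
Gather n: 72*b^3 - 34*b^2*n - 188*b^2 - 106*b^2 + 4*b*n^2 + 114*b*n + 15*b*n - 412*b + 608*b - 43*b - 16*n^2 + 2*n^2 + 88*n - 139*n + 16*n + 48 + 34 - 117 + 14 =72*b^3 - 294*b^2 + 153*b + n^2*(4*b - 14) + n*(-34*b^2 + 129*b - 35) - 21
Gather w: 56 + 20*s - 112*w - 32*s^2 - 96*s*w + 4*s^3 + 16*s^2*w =4*s^3 - 32*s^2 + 20*s + w*(16*s^2 - 96*s - 112) + 56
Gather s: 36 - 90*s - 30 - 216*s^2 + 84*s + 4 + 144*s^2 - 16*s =-72*s^2 - 22*s + 10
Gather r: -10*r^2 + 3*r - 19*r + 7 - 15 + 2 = -10*r^2 - 16*r - 6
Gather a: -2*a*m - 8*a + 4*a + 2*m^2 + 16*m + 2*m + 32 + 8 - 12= a*(-2*m - 4) + 2*m^2 + 18*m + 28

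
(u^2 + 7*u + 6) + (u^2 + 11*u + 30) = 2*u^2 + 18*u + 36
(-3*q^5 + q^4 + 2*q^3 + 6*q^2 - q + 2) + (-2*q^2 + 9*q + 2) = -3*q^5 + q^4 + 2*q^3 + 4*q^2 + 8*q + 4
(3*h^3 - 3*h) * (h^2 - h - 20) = 3*h^5 - 3*h^4 - 63*h^3 + 3*h^2 + 60*h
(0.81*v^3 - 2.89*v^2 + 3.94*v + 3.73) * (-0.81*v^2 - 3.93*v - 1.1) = -0.6561*v^5 - 0.8424*v^4 + 7.2753*v^3 - 15.3265*v^2 - 18.9929*v - 4.103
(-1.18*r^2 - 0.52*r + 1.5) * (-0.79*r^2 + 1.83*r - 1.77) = 0.9322*r^4 - 1.7486*r^3 - 0.048*r^2 + 3.6654*r - 2.655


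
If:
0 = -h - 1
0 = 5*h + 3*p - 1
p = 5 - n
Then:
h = -1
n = 3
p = 2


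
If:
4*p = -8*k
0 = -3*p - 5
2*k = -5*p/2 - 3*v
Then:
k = 5/6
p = -5/3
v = 5/6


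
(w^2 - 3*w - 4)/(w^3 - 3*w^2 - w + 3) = (w - 4)/(w^2 - 4*w + 3)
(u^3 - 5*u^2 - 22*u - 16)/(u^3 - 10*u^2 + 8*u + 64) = (u + 1)/(u - 4)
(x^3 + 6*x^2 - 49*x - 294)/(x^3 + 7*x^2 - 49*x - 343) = (x + 6)/(x + 7)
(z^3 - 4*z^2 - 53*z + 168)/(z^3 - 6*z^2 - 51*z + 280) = (z - 3)/(z - 5)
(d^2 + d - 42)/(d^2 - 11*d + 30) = (d + 7)/(d - 5)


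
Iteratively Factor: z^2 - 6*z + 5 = (z - 5)*(z - 1)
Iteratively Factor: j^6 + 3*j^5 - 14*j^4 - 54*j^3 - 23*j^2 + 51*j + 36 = (j - 1)*(j^5 + 4*j^4 - 10*j^3 - 64*j^2 - 87*j - 36) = (j - 1)*(j + 3)*(j^4 + j^3 - 13*j^2 - 25*j - 12) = (j - 1)*(j + 3)^2*(j^3 - 2*j^2 - 7*j - 4) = (j - 4)*(j - 1)*(j + 3)^2*(j^2 + 2*j + 1) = (j - 4)*(j - 1)*(j + 1)*(j + 3)^2*(j + 1)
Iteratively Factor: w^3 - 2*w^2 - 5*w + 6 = (w - 3)*(w^2 + w - 2) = (w - 3)*(w + 2)*(w - 1)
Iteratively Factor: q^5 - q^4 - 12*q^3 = (q - 4)*(q^4 + 3*q^3) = q*(q - 4)*(q^3 + 3*q^2) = q^2*(q - 4)*(q^2 + 3*q) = q^2*(q - 4)*(q + 3)*(q)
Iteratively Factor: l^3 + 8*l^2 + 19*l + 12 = (l + 1)*(l^2 + 7*l + 12) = (l + 1)*(l + 3)*(l + 4)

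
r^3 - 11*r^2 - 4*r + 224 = (r - 8)*(r - 7)*(r + 4)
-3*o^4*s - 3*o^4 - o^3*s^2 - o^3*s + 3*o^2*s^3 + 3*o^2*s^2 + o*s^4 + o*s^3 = (-o + s)*(o + s)*(3*o + s)*(o*s + o)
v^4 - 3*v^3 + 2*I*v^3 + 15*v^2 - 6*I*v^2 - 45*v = v*(v - 3)*(v - 3*I)*(v + 5*I)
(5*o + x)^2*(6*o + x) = 150*o^3 + 85*o^2*x + 16*o*x^2 + x^3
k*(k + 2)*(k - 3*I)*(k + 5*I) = k^4 + 2*k^3 + 2*I*k^3 + 15*k^2 + 4*I*k^2 + 30*k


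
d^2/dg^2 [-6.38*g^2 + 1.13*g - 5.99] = -12.7600000000000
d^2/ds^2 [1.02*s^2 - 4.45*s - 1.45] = 2.04000000000000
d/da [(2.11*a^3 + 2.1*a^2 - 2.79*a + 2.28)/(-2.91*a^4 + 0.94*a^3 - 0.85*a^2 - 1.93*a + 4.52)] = (6.1401*a^6 + 12.222*a^5 - 28.1242*a^4 + 23.6398*a^3 + 15.7575*a^2 + 22.86*a - 8.2104)/(8.4681*a^8 - 5.4708*a^7 + 5.8306*a^6 + 9.6346*a^5 - 29.2123*a^4 + 11.7786*a^3 - 3.9591*a^2 - 17.4472*a + 20.4304)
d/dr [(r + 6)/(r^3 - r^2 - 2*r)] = (-r*(-r^2 + r + 2) + (r + 6)*(-3*r^2 + 2*r + 2))/(r^2*(-r^2 + r + 2)^2)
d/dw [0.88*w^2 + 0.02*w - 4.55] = 1.76*w + 0.02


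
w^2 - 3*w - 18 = (w - 6)*(w + 3)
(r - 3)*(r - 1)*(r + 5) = r^3 + r^2 - 17*r + 15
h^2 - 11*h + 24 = (h - 8)*(h - 3)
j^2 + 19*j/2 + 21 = (j + 7/2)*(j + 6)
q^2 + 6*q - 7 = (q - 1)*(q + 7)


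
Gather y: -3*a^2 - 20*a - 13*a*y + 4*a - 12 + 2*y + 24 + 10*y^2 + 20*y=-3*a^2 - 16*a + 10*y^2 + y*(22 - 13*a) + 12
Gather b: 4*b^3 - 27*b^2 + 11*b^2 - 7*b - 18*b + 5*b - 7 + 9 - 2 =4*b^3 - 16*b^2 - 20*b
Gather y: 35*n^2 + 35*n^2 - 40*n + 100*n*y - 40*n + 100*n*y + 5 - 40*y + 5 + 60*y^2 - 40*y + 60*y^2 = 70*n^2 - 80*n + 120*y^2 + y*(200*n - 80) + 10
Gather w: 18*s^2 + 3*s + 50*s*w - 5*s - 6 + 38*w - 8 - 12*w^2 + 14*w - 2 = 18*s^2 - 2*s - 12*w^2 + w*(50*s + 52) - 16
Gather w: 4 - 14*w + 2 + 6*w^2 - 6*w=6*w^2 - 20*w + 6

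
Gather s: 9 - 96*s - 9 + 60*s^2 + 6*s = 60*s^2 - 90*s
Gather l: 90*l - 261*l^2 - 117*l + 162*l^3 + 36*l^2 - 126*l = 162*l^3 - 225*l^2 - 153*l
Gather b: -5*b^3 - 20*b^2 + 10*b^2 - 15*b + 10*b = -5*b^3 - 10*b^2 - 5*b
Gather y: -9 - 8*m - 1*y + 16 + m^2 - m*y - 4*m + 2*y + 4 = m^2 - 12*m + y*(1 - m) + 11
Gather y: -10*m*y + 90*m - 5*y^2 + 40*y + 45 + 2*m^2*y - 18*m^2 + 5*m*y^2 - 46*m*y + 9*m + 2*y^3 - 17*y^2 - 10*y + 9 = -18*m^2 + 99*m + 2*y^3 + y^2*(5*m - 22) + y*(2*m^2 - 56*m + 30) + 54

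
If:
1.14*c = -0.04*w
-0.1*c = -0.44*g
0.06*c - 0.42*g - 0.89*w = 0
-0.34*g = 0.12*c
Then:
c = 0.00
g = 0.00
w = 0.00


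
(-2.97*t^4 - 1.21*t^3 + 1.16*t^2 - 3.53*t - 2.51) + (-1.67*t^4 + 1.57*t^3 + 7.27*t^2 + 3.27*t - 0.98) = -4.64*t^4 + 0.36*t^3 + 8.43*t^2 - 0.26*t - 3.49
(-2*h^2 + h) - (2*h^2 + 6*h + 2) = -4*h^2 - 5*h - 2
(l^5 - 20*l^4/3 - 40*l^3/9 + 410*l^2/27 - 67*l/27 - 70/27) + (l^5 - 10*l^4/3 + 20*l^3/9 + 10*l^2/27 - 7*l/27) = 2*l^5 - 10*l^4 - 20*l^3/9 + 140*l^2/9 - 74*l/27 - 70/27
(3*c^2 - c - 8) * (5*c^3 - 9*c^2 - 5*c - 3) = 15*c^5 - 32*c^4 - 46*c^3 + 68*c^2 + 43*c + 24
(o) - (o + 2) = -2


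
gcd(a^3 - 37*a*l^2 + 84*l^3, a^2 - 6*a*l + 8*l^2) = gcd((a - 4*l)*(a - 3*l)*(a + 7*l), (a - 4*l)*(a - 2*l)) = a - 4*l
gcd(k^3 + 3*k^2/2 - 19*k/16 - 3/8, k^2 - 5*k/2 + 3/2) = 1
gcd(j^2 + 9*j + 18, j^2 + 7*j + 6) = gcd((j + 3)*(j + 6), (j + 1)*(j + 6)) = j + 6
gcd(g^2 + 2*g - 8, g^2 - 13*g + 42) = 1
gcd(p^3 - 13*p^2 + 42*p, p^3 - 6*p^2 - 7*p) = p^2 - 7*p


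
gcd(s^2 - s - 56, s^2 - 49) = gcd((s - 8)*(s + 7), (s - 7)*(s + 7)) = s + 7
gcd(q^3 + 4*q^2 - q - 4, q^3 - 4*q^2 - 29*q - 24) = q + 1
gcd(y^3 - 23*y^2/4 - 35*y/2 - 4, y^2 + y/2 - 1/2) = 1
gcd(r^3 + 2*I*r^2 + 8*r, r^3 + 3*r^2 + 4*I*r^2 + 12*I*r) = r^2 + 4*I*r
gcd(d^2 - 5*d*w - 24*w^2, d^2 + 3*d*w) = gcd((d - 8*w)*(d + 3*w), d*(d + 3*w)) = d + 3*w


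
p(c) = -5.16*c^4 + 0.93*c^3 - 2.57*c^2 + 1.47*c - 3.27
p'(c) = -20.64*c^3 + 2.79*c^2 - 5.14*c + 1.47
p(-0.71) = -7.25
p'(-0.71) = 13.91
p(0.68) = -4.27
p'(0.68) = -7.22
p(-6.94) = -12417.93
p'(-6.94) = 7070.55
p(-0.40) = -4.46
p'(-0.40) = 5.29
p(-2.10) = -126.66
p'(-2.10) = 215.71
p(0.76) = -4.95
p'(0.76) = -9.89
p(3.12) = -484.41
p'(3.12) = -614.27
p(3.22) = -548.85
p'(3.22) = -675.25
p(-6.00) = -6992.85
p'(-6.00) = 4590.99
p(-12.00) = -108995.79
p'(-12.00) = 36130.83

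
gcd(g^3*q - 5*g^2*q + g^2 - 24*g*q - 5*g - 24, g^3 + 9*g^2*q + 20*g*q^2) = 1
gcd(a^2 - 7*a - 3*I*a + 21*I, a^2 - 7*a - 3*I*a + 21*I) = a^2 + a*(-7 - 3*I) + 21*I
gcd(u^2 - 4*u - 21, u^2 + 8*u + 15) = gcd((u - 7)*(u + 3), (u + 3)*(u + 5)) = u + 3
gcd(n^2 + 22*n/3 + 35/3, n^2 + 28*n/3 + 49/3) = n + 7/3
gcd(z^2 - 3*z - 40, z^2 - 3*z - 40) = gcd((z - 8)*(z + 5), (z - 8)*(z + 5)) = z^2 - 3*z - 40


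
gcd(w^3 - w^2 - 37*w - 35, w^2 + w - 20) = w + 5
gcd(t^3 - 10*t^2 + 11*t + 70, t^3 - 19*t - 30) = t^2 - 3*t - 10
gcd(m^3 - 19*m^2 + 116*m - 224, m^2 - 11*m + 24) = m - 8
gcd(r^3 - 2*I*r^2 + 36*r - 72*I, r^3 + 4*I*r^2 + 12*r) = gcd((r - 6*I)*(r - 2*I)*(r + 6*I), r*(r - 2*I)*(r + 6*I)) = r^2 + 4*I*r + 12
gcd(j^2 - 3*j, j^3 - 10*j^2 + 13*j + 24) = j - 3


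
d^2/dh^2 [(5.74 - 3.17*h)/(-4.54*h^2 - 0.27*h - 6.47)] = ((50.4074 - 86.3508*h)*(4.54*h^2 + 0.27*h + 6.47) + (3.17*h - 5.74)*(9.08*h + 0.27)*(18.16*h + 0.54))/(4.54*h^2 + 0.27*h + 6.47)^3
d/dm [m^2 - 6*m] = 2*m - 6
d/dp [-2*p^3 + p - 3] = 1 - 6*p^2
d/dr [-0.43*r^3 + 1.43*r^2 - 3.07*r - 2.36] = -1.29*r^2 + 2.86*r - 3.07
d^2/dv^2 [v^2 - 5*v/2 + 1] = 2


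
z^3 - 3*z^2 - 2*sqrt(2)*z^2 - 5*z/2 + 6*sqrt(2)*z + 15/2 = (z - 3)*(z - 5*sqrt(2)/2)*(z + sqrt(2)/2)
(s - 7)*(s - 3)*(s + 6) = s^3 - 4*s^2 - 39*s + 126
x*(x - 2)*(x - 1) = x^3 - 3*x^2 + 2*x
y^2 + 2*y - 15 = (y - 3)*(y + 5)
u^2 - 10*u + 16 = (u - 8)*(u - 2)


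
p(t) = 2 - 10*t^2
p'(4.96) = -99.20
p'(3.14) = -62.80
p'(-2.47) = 49.40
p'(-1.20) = 24.00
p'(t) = -20*t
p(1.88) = -33.34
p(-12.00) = -1438.00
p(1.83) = -31.49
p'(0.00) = 0.00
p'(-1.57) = 31.40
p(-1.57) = -22.65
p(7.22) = -519.28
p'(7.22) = -144.40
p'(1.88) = -37.60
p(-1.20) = -12.40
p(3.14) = -96.60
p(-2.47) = -59.01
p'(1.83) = -36.60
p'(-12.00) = 240.00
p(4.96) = -244.02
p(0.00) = 2.00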